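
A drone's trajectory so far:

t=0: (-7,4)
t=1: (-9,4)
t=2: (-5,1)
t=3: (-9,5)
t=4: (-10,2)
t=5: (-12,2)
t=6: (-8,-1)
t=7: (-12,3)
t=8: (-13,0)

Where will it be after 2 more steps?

The moves between consecutive positions are (-2,+0), (+4,-3), (-4,+4), (-1,-3), (-2,+0), (+4,-3), (-4,+4), (-1,-3); they repeat the 4-cycle [(-2,+0), (+4,-3), (-4,+4), (-1,-3)].
step 9: apply (-2,+0) → (-15,0)
step 10: apply (+4,-3) → (-11,-3)

(-11,-3)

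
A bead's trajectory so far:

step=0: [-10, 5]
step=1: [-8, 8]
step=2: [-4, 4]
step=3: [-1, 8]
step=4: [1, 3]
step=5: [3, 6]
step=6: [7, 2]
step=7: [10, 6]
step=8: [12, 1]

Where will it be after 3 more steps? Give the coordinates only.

[21, 4]

The moves between consecutive positions are [+2, +3], [+4, -4], [+3, +4], [+2, -5], [+2, +3], [+4, -4], [+3, +4], [+2, -5]; they repeat the 4-cycle [[+2, +3], [+4, -4], [+3, +4], [+2, -5]].
step 9: apply [+2, +3] → [14, 4]
step 10: apply [+4, -4] → [18, 0]
step 11: apply [+3, +4] → [21, 4]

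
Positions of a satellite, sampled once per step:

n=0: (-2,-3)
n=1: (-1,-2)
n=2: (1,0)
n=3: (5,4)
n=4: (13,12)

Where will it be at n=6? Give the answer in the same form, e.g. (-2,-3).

The jumps are (+1,+1), (+2,+2), (+4,+4), (+8,+8) — a geometric progression with ratio 2.
step 5: (13,12) + (+16,+16) → (29,28)
step 6: (29,28) + (+32,+32) → (61,60)

(61,60)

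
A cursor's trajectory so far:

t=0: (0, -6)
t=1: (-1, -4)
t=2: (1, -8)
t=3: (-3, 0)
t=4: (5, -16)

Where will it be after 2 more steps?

(21, -48)

Consecutive displacements (-1, +2), (+2, -4), (-4, +8), (+8, -16) scale by a factor of -2 each step.
step 5: (5, -16) + (-16, +32) → (-11, 16)
step 6: (-11, 16) + (+32, -64) → (21, -48)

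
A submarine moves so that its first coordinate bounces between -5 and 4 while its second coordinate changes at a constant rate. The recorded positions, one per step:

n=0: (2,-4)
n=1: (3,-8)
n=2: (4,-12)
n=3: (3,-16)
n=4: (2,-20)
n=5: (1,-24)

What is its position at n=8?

(-2,-36)

The first coordinate reflects between -5 and 4, moving 1 per step.
  step 6: 1 → 0
  step 7: 0 → -1
  step 8: -1 → -2
The second coordinate changes by -4 each step: at step 8 it is -36.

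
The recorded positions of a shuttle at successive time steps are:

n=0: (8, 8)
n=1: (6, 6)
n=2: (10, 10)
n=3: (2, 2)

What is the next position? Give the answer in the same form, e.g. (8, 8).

(18, 18)

Consecutive displacements (-2, -2), (+4, +4), (-8, -8) scale by a factor of -2 each step.
step 4: (2, 2) + (+16, +16) → (18, 18)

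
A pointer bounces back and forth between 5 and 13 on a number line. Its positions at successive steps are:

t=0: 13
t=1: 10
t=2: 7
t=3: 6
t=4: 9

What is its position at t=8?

5

The value reflects between 5 and 13, moving 3 per step.
  step 5: 9 → 12
  step 6: 12 → 11
  step 7: 11 → 8
  step 8: 8 → 5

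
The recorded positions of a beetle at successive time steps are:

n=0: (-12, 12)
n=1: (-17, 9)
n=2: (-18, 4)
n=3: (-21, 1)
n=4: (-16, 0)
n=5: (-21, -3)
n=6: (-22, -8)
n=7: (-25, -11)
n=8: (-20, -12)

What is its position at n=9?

(-25, -15)

The moves between consecutive positions are (-5, -3), (-1, -5), (-3, -3), (+5, -1), (-5, -3), (-1, -5), (-3, -3), (+5, -1); they repeat the 4-cycle [(-5, -3), (-1, -5), (-3, -3), (+5, -1)].
step 9: apply (-5, -3) → (-25, -15)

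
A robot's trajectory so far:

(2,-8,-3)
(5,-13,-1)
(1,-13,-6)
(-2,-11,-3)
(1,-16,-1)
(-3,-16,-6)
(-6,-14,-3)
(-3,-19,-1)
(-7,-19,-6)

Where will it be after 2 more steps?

The moves between consecutive positions are (+3,-5,+2), (-4,+0,-5), (-3,+2,+3), (+3,-5,+2), (-4,+0,-5), (-3,+2,+3), (+3,-5,+2), (-4,+0,-5); they repeat the 3-cycle [(+3,-5,+2), (-4,+0,-5), (-3,+2,+3)].
step 9: apply (-3,+2,+3) → (-10,-17,-3)
step 10: apply (+3,-5,+2) → (-7,-22,-1)

(-7,-22,-1)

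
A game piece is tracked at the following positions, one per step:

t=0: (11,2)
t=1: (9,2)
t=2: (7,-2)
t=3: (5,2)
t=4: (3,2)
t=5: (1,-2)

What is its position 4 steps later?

(-7,2)

The first coordinate changes by -2 each step, so at step 9 it is 11 + 9·(-2) = -7.
The second coordinate repeats the cycle [2, 2, -2] with period 3; step 9 mod 3 = 0, giving 2.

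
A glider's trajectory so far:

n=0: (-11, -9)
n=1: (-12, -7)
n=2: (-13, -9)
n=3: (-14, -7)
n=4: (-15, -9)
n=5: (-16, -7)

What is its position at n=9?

The first coordinate changes by -1 each step, so at step 9 it is -11 + 9·(-1) = -20.
The second coordinate repeats the cycle [-9, -7] with period 2; step 9 mod 2 = 1, giving -7.

(-20, -7)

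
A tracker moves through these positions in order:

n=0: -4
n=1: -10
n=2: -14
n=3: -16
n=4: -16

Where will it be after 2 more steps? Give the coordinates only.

Taking differences between consecutive positions: -6, -4, -2, +0. These grow by +2 each step.
step 5: -16 + 2 → -14
step 6: -14 + 4 → -10

-10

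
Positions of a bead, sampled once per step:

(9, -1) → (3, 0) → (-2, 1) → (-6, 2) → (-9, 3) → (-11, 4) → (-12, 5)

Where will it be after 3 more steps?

(-9, 8)

Taking differences between consecutive positions: (-6, +1), (-5, +1), (-4, +1), (-3, +1), (-2, +1), (-1, +1). These grow by (+1, +0) each step.
step 7: (-12, 5) + (+0, +1) → (-12, 6)
step 8: (-12, 6) + (+1, +1) → (-11, 7)
step 9: (-11, 7) + (+2, +1) → (-9, 8)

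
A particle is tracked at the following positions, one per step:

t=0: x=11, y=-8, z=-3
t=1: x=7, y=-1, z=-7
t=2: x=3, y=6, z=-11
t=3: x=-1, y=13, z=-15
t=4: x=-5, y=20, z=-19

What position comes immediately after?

Constant displacement of (-4,+7,-4) per step.
step 5: x=-5, y=20, z=-19 + (-4,+7,-4) → x=-9, y=27, z=-23

x=-9, y=27, z=-23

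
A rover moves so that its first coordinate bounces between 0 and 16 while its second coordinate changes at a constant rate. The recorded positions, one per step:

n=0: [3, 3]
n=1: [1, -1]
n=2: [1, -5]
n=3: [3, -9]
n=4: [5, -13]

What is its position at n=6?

[9, -21]

The first coordinate travels 2 per step and bounces off the walls at 0 and 16.
  step 5: 5 → 7
  step 6: 7 → 9
The second coordinate changes by -4 each step: at step 6 it is -21.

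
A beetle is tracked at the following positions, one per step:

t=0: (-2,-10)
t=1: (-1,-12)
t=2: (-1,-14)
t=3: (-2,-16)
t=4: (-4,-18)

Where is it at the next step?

(-7,-20)

Taking differences between consecutive positions: (+1,-2), (+0,-2), (-1,-2), (-2,-2). These grow by (-1,+0) each step.
step 5: (-4,-18) + (-3,-2) → (-7,-20)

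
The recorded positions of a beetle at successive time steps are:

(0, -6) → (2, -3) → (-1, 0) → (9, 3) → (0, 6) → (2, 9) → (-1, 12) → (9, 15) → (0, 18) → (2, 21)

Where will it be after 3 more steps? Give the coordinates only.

(0, 30)

The first coordinate repeats the cycle [0, 2, -1, 9] with period 4; step 12 mod 4 = 0, giving 0.
The second coordinate changes by +3 each step, so at step 12 it is -6 + 12·(3) = 30.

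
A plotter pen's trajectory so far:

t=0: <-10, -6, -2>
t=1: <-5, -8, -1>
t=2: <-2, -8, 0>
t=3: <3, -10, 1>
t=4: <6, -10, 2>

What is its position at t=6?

Differencing gives <+5, -2, +1>, <+3, +0, +1>, <+5, -2, +1>, <+3, +0, +1>. This is the pattern <+5, -2, +1>, <+3, +0, +1> repeated.
step 5: apply <+5, -2, +1> → <11, -12, 3>
step 6: apply <+3, +0, +1> → <14, -12, 4>

<14, -12, 4>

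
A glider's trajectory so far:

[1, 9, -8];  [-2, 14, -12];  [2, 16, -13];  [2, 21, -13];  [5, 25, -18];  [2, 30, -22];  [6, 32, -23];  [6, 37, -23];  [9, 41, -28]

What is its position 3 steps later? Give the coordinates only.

[10, 53, -33]

Step-to-step displacements: [-3, +5, -4], [+4, +2, -1], [+0, +5, +0], [+3, +4, -5], [-3, +5, -4], [+4, +2, -1], [+0, +5, +0], [+3, +4, -5] — a repeating cycle of length 4.
step 9: apply [-3, +5, -4] → [6, 46, -32]
step 10: apply [+4, +2, -1] → [10, 48, -33]
step 11: apply [+0, +5, +0] → [10, 53, -33]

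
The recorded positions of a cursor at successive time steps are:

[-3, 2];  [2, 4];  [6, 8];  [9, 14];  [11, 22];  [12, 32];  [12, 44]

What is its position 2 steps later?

Taking differences between consecutive positions: [+5, +2], [+4, +4], [+3, +6], [+2, +8], [+1, +10], [+0, +12]. These grow by [-1, +2] each step.
step 7: [12, 44] + [-1, +14] → [11, 58]
step 8: [11, 58] + [-2, +16] → [9, 74]

[9, 74]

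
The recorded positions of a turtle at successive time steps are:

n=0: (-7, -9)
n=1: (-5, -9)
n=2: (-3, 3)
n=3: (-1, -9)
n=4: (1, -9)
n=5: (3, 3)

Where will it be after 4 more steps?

(11, -9)

First: linear, +2 per step → 11 at step 9.
Second: cycles through -9, -9, 3 every 3 steps. Step 9 lands at position 0 of the cycle → -9.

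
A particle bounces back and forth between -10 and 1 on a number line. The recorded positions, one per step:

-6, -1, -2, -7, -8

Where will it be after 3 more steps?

-5

The value reflects between -10 and 1, moving 5 per step.
  step 5: -8 → -3
  step 6: -3 → 0
  step 7: 0 → -5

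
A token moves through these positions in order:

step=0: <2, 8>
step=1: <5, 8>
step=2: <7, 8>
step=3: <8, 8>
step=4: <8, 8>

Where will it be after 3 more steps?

First differences are <+3, +0>, <+2, +0>, <+1, +0>, <+0, +0>; their common second difference is <-1, +0> (constant acceleration).
step 5: <8, 8> + <-1, +0> → <7, 8>
step 6: <7, 8> + <-2, +0> → <5, 8>
step 7: <5, 8> + <-3, +0> → <2, 8>

<2, 8>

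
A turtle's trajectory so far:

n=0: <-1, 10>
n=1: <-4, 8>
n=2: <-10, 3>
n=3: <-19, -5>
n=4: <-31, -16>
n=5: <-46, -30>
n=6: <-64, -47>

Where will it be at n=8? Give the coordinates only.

First differences are <-3, -2>, <-6, -5>, <-9, -8>, <-12, -11>, <-15, -14>, <-18, -17>; their common second difference is <-3, -3> (constant acceleration).
step 7: <-64, -47> + <-21, -20> → <-85, -67>
step 8: <-85, -67> + <-24, -23> → <-109, -90>

<-109, -90>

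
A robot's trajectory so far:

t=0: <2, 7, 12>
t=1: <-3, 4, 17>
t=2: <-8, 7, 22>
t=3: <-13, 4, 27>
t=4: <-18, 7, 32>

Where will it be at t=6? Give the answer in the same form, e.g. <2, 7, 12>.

First: linear, -5 per step → -28 at step 6.
Second: cycles through 7, 4 every 2 steps. Step 6 lands at position 0 of the cycle → 7.
Third: linear, +5 per step → 42 at step 6.

<-28, 7, 42>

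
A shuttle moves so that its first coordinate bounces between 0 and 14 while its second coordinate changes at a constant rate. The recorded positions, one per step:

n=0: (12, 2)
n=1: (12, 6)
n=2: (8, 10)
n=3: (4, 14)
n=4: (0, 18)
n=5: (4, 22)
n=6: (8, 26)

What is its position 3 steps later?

(8, 38)

The first coordinate reflects between 0 and 14, moving 4 per step.
  step 7: 8 → 12
  step 8: 12 → 12
  step 9: 12 → 8
The second coordinate changes by +4 each step: at step 9 it is 38.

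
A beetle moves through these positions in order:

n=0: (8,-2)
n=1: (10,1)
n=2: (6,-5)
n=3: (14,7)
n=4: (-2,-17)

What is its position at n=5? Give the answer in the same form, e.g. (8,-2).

Consecutive displacements (+2,+3), (-4,-6), (+8,+12), (-16,-24) scale by a factor of -2 each step.
step 5: (-2,-17) + (+32,+48) → (30,31)

(30,31)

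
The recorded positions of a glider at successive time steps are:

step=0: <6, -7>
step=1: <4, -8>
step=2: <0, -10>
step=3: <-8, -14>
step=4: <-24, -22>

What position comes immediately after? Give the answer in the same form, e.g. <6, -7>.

Step-to-step displacements: <-2, -1>, <-4, -2>, <-8, -4>, <-16, -8>; each is 2× the previous.
step 5: <-24, -22> + <-32, -16> → <-56, -38>

<-56, -38>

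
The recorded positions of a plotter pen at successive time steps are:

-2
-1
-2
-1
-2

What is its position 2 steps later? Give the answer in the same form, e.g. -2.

-2

Consecutive displacements +1, -1, +1, -1 scale by a factor of -1 each step.
step 5: -2 + 1 → -1
step 6: -1 − 1 → -2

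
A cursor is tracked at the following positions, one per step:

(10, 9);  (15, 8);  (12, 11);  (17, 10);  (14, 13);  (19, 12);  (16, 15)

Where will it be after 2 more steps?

(18, 17)

Step-to-step displacements: (+5, -1), (-3, +3), (+5, -1), (-3, +3), (+5, -1), (-3, +3) — a repeating cycle of length 2.
step 7: apply (+5, -1) → (21, 14)
step 8: apply (-3, +3) → (18, 17)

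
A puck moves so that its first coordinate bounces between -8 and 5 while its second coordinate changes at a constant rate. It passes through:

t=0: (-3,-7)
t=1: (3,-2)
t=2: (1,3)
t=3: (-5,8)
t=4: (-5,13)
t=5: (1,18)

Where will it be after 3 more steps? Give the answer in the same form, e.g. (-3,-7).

The first coordinate travels 6 per step and bounces off the walls at -8 and 5.
  step 6: 1 → 3
  step 7: 3 → -3
  step 8: -3 → -7
The second coordinate changes by +5 each step: at step 8 it is 33.

(-7,33)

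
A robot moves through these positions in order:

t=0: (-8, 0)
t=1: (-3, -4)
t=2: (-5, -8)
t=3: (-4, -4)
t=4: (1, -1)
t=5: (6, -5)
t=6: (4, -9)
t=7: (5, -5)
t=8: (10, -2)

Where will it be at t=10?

(13, -10)

Step-to-step displacements: (+5, -4), (-2, -4), (+1, +4), (+5, +3), (+5, -4), (-2, -4), (+1, +4), (+5, +3) — a repeating cycle of length 4.
step 9: apply (+5, -4) → (15, -6)
step 10: apply (-2, -4) → (13, -10)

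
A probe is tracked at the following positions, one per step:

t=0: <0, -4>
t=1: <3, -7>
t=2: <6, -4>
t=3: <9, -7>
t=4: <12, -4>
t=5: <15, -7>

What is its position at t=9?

<27, -7>

First: linear, +3 per step → 27 at step 9.
Second: cycles through -4, -7 every 2 steps. Step 9 lands at position 1 of the cycle → -7.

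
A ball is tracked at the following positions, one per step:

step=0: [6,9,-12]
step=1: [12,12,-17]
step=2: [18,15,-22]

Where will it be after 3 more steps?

Each step adds [+6,+3,-5] to the position.
step 3: [18,15,-22] + [+6,+3,-5] → [24,18,-27]
step 4: [24,18,-27] + [+6,+3,-5] → [30,21,-32]
step 5: [30,21,-32] + [+6,+3,-5] → [36,24,-37]

[36,24,-37]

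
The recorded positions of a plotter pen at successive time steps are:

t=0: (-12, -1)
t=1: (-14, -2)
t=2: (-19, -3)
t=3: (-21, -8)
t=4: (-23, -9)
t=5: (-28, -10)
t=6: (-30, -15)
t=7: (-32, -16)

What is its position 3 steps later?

(-41, -23)

Differencing gives (-2, -1), (-5, -1), (-2, -5), (-2, -1), (-5, -1), (-2, -5), (-2, -1). This is the pattern (-2, -1), (-5, -1), (-2, -5) repeated.
step 8: apply (-5, -1) → (-37, -17)
step 9: apply (-2, -5) → (-39, -22)
step 10: apply (-2, -1) → (-41, -23)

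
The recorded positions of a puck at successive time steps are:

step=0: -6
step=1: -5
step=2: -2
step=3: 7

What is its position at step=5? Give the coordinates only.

115

The jumps are +1, +3, +9 — a geometric progression with ratio 3.
step 4: 7 + 27 → 34
step 5: 34 + 81 → 115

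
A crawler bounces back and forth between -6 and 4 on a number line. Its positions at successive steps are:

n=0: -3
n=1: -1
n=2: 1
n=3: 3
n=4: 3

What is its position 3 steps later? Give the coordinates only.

-3

The value travels 2 per step and bounces off the walls at -6 and 4.
  step 5: 3 → 1
  step 6: 1 → -1
  step 7: -1 → -3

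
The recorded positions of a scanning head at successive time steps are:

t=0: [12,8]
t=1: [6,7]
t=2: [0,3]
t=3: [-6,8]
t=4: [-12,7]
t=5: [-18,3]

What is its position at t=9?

First: linear, -6 per step → -42 at step 9.
Second: cycles through 8, 7, 3 every 3 steps. Step 9 lands at position 0 of the cycle → 8.

[-42,8]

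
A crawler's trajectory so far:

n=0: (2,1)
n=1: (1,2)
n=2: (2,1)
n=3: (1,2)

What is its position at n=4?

The jumps are (-1,+1), (+1,-1), (-1,+1) — a geometric progression with ratio -1.
step 4: (1,2) + (+1,-1) → (2,1)

(2,1)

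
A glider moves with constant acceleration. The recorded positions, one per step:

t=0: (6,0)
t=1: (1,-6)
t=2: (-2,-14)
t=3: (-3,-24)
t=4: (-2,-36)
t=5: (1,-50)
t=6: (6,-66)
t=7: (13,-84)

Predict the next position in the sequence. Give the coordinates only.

(22,-104)

Successive displacements: (-5,-6), (-3,-8), (-1,-10), (+1,-12), (+3,-14), (+5,-16), (+7,-18) — each changes by (+2,-2).
step 8: (13,-84) + (+9,-20) → (22,-104)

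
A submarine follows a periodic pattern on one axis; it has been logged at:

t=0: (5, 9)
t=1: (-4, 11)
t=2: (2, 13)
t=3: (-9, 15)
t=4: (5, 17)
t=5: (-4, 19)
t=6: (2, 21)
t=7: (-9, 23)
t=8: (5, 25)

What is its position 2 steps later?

The first coordinate repeats the cycle [5, -4, 2, -9] with period 4; step 10 mod 4 = 2, giving 2.
The second coordinate changes by +2 each step, so at step 10 it is 9 + 10·(2) = 29.

(2, 29)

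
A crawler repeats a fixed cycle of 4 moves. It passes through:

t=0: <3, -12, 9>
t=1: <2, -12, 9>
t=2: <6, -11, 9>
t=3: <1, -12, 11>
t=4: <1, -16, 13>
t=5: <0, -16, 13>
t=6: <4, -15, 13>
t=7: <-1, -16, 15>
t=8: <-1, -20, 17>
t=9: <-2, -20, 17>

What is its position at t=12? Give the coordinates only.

<-3, -24, 21>

Differencing gives <-1, +0, +0>, <+4, +1, +0>, <-5, -1, +2>, <+0, -4, +2>, <-1, +0, +0>, <+4, +1, +0>, <-5, -1, +2>, <+0, -4, +2>, <-1, +0, +0>. This is the pattern <-1, +0, +0>, <+4, +1, +0>, <-5, -1, +2>, <+0, -4, +2> repeated.
step 10: apply <+4, +1, +0> → <2, -19, 17>
step 11: apply <-5, -1, +2> → <-3, -20, 19>
step 12: apply <+0, -4, +2> → <-3, -24, 21>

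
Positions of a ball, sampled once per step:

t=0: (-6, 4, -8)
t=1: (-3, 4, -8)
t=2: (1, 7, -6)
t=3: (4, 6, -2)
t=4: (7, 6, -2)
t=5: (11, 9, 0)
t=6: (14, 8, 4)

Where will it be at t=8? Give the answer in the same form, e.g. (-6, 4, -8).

Differencing gives (+3, +0, +0), (+4, +3, +2), (+3, -1, +4), (+3, +0, +0), (+4, +3, +2), (+3, -1, +4). This is the pattern (+3, +0, +0), (+4, +3, +2), (+3, -1, +4) repeated.
step 7: apply (+3, +0, +0) → (17, 8, 4)
step 8: apply (+4, +3, +2) → (21, 11, 6)

(21, 11, 6)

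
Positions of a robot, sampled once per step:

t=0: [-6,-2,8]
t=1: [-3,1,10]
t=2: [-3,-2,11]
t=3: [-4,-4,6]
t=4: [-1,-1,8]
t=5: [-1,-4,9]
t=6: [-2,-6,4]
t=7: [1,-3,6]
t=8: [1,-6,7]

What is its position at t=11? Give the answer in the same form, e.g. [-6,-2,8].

The moves between consecutive positions are [+3,+3,+2], [+0,-3,+1], [-1,-2,-5], [+3,+3,+2], [+0,-3,+1], [-1,-2,-5], [+3,+3,+2], [+0,-3,+1]; they repeat the 3-cycle [[+3,+3,+2], [+0,-3,+1], [-1,-2,-5]].
step 9: apply [-1,-2,-5] → [0,-8,2]
step 10: apply [+3,+3,+2] → [3,-5,4]
step 11: apply [+0,-3,+1] → [3,-8,5]

[3,-8,5]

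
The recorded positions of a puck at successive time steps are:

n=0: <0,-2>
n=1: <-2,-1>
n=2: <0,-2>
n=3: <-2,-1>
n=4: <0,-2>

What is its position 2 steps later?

<0,-2>

Consecutive displacements <-2,+1>, <+2,-1>, <-2,+1>, <+2,-1> scale by a factor of -1 each step.
step 5: <0,-2> + <-2,+1> → <-2,-1>
step 6: <-2,-1> + <+2,-1> → <0,-2>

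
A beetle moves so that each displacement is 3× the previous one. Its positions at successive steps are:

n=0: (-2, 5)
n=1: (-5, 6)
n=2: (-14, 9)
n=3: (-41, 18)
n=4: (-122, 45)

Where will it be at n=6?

(-1094, 369)

Step-to-step displacements: (-3, +1), (-9, +3), (-27, +9), (-81, +27); each is 3× the previous.
step 5: (-122, 45) + (-243, +81) → (-365, 126)
step 6: (-365, 126) + (-729, +243) → (-1094, 369)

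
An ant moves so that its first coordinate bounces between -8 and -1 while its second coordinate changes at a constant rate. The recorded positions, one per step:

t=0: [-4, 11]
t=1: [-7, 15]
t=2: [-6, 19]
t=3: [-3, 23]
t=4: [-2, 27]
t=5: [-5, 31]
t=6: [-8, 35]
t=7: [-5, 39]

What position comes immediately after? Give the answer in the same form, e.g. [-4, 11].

The first coordinate travels 3 per step and bounces off the walls at -8 and -1.
  step 8: -5 → -2
The second coordinate changes by +4 each step: at step 8 it is 43.

[-2, 43]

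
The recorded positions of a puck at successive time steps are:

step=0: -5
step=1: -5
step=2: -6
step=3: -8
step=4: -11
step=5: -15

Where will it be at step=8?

First differences are +0, -1, -2, -3, -4; their common second difference is -1 (constant acceleration).
step 6: -15 − 5 → -20
step 7: -20 − 6 → -26
step 8: -26 − 7 → -33

-33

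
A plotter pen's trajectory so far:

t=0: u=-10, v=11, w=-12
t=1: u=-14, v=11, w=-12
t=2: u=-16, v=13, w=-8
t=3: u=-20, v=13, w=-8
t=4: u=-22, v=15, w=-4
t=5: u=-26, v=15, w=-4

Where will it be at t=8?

Differencing gives (-4, +0, +0), (-2, +2, +4), (-4, +0, +0), (-2, +2, +4), (-4, +0, +0). This is the pattern (-4, +0, +0), (-2, +2, +4) repeated.
step 6: apply (-2, +2, +4) → u=-28, v=17, w=0
step 7: apply (-4, +0, +0) → u=-32, v=17, w=0
step 8: apply (-2, +2, +4) → u=-34, v=19, w=4

u=-34, v=19, w=4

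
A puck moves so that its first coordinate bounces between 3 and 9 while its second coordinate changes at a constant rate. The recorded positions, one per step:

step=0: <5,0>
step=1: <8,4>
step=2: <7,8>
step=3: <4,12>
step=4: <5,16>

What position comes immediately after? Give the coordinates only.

The first coordinate reflects between 3 and 9, moving 3 per step.
  step 5: 5 → 8
The second coordinate changes by +4 each step: at step 5 it is 20.

<8,20>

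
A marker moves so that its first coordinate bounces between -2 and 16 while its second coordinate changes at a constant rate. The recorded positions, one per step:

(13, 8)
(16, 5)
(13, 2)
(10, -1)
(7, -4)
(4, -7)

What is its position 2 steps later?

The first coordinate travels 3 per step and bounces off the walls at -2 and 16.
  step 6: 4 → 1
  step 7: 1 → -2
The second coordinate changes by -3 each step: at step 7 it is -13.

(-2, -13)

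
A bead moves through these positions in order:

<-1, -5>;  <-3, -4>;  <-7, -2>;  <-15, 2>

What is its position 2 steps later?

Step-to-step displacements: <-2, +1>, <-4, +2>, <-8, +4>; each is 2× the previous.
step 4: <-15, 2> + <-16, +8> → <-31, 10>
step 5: <-31, 10> + <-32, +16> → <-63, 26>

<-63, 26>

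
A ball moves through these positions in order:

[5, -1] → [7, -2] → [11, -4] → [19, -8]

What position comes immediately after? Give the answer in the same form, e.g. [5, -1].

The jumps are [+2, -1], [+4, -2], [+8, -4] — a geometric progression with ratio 2.
step 4: [19, -8] + [+16, -8] → [35, -16]

[35, -16]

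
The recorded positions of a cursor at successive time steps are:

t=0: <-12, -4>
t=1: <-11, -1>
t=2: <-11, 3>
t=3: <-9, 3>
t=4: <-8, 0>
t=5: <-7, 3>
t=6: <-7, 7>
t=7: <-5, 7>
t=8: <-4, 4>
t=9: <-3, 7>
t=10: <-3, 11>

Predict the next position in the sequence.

<-1, 11>

Step-to-step displacements: <+1, +3>, <+0, +4>, <+2, +0>, <+1, -3>, <+1, +3>, <+0, +4>, <+2, +0>, <+1, -3>, <+1, +3>, <+0, +4> — a repeating cycle of length 4.
step 11: apply <+2, +0> → <-1, 11>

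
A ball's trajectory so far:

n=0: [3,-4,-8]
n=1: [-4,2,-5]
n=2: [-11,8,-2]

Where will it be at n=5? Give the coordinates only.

[-32,26,7]

Constant displacement of [-7,+6,+3] per step.
step 3: [-11,8,-2] + [-7,+6,+3] → [-18,14,1]
step 4: [-18,14,1] + [-7,+6,+3] → [-25,20,4]
step 5: [-25,20,4] + [-7,+6,+3] → [-32,26,7]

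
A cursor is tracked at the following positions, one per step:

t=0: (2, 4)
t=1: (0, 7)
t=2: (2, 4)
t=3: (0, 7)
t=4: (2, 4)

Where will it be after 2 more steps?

The jumps are (-2, +3), (+2, -3), (-2, +3), (+2, -3) — a geometric progression with ratio -1.
step 5: (2, 4) + (-2, +3) → (0, 7)
step 6: (0, 7) + (+2, -3) → (2, 4)

(2, 4)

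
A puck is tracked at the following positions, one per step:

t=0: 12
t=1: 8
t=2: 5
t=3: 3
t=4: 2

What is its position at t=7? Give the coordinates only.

Successive displacements: -4, -3, -2, -1 — each changes by +1.
step 5: 2 + 0 → 2
step 6: 2 + 1 → 3
step 7: 3 + 2 → 5

5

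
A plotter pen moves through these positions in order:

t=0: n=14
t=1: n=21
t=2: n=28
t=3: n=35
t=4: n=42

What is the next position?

n=49

Each step adds +7 to the position.
step 5: 42 + 7 → n=49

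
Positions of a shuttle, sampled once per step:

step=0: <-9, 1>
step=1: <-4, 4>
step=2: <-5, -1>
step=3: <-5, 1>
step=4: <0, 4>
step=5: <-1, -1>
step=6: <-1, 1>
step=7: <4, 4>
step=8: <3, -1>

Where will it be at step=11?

<7, -1>

The moves between consecutive positions are <+5, +3>, <-1, -5>, <+0, +2>, <+5, +3>, <-1, -5>, <+0, +2>, <+5, +3>, <-1, -5>; they repeat the 3-cycle [<+5, +3>, <-1, -5>, <+0, +2>].
step 9: apply <+0, +2> → <3, 1>
step 10: apply <+5, +3> → <8, 4>
step 11: apply <-1, -5> → <7, -1>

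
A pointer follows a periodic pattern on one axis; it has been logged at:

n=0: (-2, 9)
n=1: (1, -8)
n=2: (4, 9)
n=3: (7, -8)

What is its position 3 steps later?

The first coordinate changes by +3 each step, so at step 6 it is -2 + 6·(3) = 16.
The second coordinate repeats the cycle [9, -8] with period 2; step 6 mod 2 = 0, giving 9.

(16, 9)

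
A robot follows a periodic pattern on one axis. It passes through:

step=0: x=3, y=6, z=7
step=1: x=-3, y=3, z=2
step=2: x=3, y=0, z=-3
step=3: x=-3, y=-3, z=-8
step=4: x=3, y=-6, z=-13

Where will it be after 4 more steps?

x=3, y=-18, z=-33

The x coordinate repeats the cycle [3, -3] with period 2; step 8 mod 2 = 0, giving 3.
The y coordinate changes by -3 each step, so at step 8 it is 6 + 8·(-3) = -18.
The z coordinate changes by -5 each step, so at step 8 it is 7 + 8·(-5) = -33.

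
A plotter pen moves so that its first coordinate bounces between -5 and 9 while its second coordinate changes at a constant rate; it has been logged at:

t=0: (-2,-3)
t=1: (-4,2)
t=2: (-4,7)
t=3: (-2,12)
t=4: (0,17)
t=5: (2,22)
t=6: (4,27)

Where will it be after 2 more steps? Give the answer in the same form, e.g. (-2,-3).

The first coordinate reflects between -5 and 9, moving 2 per step.
  step 7: 4 → 6
  step 8: 6 → 8
The second coordinate changes by +5 each step: at step 8 it is 37.

(8,37)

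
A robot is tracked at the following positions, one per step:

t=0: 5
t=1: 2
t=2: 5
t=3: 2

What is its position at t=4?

Consecutive displacements -3, +3, -3 scale by a factor of -1 each step.
step 4: 2 + 3 → 5

5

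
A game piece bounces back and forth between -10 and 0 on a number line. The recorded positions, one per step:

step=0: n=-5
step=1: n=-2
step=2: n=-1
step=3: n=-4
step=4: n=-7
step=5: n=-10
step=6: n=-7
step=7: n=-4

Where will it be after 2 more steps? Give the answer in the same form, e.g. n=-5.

n=-2

The value travels 3 per step and bounces off the walls at -10 and 0.
  step 8: -4 → -1
  step 9: -1 → -2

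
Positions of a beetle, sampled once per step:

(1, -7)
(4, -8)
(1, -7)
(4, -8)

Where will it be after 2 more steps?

The jumps are (+3, -1), (-3, +1), (+3, -1) — a geometric progression with ratio -1.
step 4: (4, -8) + (-3, +1) → (1, -7)
step 5: (1, -7) + (+3, -1) → (4, -8)

(4, -8)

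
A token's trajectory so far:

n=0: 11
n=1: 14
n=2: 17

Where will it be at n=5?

The position changes by +3 every step.
step 3: 17 + 3 → 20
step 4: 20 + 3 → 23
step 5: 23 + 3 → 26

26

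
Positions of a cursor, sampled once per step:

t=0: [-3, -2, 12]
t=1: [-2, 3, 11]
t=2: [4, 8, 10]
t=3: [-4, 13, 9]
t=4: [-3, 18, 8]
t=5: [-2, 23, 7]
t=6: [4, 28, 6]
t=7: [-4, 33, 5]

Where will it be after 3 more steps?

[4, 48, 2]

First: cycles through -3, -2, 4, -4 every 4 steps. Step 10 lands at position 2 of the cycle → 4.
Second: linear, +5 per step → 48 at step 10.
Third: linear, -1 per step → 2 at step 10.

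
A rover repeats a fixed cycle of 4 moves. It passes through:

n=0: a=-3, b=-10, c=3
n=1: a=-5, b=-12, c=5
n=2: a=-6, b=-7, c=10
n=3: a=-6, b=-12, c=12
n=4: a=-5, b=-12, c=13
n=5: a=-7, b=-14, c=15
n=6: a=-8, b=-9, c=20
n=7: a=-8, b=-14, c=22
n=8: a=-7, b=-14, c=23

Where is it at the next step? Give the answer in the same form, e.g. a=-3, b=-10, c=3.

a=-9, b=-16, c=25

Step-to-step displacements: (-2, -2, +2), (-1, +5, +5), (+0, -5, +2), (+1, +0, +1), (-2, -2, +2), (-1, +5, +5), (+0, -5, +2), (+1, +0, +1) — a repeating cycle of length 4.
step 9: apply (-2, -2, +2) → a=-9, b=-16, c=25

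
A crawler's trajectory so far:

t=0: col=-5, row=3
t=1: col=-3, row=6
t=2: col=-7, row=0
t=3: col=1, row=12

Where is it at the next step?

col=-15, row=-12

Step-to-step displacements: (+2, +3), (-4, -6), (+8, +12); each is -2× the previous.
step 4: col=1, row=12 + (-16, -24) → col=-15, row=-12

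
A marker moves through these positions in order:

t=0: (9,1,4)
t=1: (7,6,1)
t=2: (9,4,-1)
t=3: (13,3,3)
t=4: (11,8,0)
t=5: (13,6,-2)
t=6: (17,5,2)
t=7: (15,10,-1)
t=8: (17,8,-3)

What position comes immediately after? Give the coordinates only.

Step-to-step displacements: (-2,+5,-3), (+2,-2,-2), (+4,-1,+4), (-2,+5,-3), (+2,-2,-2), (+4,-1,+4), (-2,+5,-3), (+2,-2,-2) — a repeating cycle of length 3.
step 9: apply (+4,-1,+4) → (21,7,1)

(21,7,1)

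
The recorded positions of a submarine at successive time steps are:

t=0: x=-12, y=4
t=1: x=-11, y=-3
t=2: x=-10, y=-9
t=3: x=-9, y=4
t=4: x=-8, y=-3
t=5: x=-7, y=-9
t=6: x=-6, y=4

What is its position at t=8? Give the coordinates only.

x=-4, y=-9

X: linear, +1 per step → -4 at step 8.
Y: cycles through 4, -3, -9 every 3 steps. Step 8 lands at position 2 of the cycle → -9.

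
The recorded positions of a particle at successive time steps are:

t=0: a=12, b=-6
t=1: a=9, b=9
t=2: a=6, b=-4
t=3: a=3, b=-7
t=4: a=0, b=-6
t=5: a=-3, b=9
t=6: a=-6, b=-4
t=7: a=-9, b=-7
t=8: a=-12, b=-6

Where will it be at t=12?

a=-24, b=-6

The a coordinate changes by -3 each step, so at step 12 it is 12 + 12·(-3) = -24.
The b coordinate repeats the cycle [-6, 9, -4, -7] with period 4; step 12 mod 4 = 0, giving -6.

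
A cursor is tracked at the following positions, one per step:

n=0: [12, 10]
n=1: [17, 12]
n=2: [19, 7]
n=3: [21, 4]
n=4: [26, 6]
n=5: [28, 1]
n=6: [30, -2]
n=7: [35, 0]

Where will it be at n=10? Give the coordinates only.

[44, -6]

Differencing gives [+5, +2], [+2, -5], [+2, -3], [+5, +2], [+2, -5], [+2, -3], [+5, +2]. This is the pattern [+5, +2], [+2, -5], [+2, -3] repeated.
step 8: apply [+2, -5] → [37, -5]
step 9: apply [+2, -3] → [39, -8]
step 10: apply [+5, +2] → [44, -6]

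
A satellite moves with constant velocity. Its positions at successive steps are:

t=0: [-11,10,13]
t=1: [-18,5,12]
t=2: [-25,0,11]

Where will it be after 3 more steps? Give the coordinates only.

The position changes by [-7,-5,-1] every step.
step 3: [-25,0,11] + [-7,-5,-1] → [-32,-5,10]
step 4: [-32,-5,10] + [-7,-5,-1] → [-39,-10,9]
step 5: [-39,-10,9] + [-7,-5,-1] → [-46,-15,8]

[-46,-15,8]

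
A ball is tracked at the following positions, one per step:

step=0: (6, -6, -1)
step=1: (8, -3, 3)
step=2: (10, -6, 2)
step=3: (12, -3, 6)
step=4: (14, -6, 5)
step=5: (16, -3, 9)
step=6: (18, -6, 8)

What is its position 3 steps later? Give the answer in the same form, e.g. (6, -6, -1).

The moves between consecutive positions are (+2, +3, +4), (+2, -3, -1), (+2, +3, +4), (+2, -3, -1), (+2, +3, +4), (+2, -3, -1); they repeat the 2-cycle [(+2, +3, +4), (+2, -3, -1)].
step 7: apply (+2, +3, +4) → (20, -3, 12)
step 8: apply (+2, -3, -1) → (22, -6, 11)
step 9: apply (+2, +3, +4) → (24, -3, 15)

(24, -3, 15)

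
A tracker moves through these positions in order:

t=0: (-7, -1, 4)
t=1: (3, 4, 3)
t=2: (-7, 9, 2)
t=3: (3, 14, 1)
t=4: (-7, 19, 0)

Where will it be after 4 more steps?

(-7, 39, -4)

First: cycles through -7, 3 every 2 steps. Step 8 lands at position 0 of the cycle → -7.
Second: linear, +5 per step → 39 at step 8.
Third: linear, -1 per step → -4 at step 8.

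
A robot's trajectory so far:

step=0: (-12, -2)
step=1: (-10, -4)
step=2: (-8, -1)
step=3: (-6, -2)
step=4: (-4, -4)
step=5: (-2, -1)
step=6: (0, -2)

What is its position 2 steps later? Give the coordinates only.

First: linear, +2 per step → 4 at step 8.
Second: cycles through -2, -4, -1 every 3 steps. Step 8 lands at position 2 of the cycle → -1.

(4, -1)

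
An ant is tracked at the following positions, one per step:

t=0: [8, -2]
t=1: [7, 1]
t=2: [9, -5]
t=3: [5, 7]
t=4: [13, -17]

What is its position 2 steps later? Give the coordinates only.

The jumps are [-1, +3], [+2, -6], [-4, +12], [+8, -24] — a geometric progression with ratio -2.
step 5: [13, -17] + [-16, +48] → [-3, 31]
step 6: [-3, 31] + [+32, -96] → [29, -65]

[29, -65]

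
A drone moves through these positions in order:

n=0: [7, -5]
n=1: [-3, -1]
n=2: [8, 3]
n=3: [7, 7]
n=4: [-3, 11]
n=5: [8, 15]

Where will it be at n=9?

First: cycles through 7, -3, 8 every 3 steps. Step 9 lands at position 0 of the cycle → 7.
Second: linear, +4 per step → 31 at step 9.

[7, 31]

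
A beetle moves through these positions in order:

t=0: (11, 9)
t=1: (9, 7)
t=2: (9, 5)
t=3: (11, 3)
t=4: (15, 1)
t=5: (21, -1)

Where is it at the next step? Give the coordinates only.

First differences are (-2, -2), (+0, -2), (+2, -2), (+4, -2), (+6, -2); their common second difference is (+2, +0) (constant acceleration).
step 6: (21, -1) + (+8, -2) → (29, -3)

(29, -3)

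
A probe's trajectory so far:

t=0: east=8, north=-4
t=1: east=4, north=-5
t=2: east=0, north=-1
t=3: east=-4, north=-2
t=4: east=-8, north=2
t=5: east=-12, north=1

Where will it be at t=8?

Differencing gives (-4, -1), (-4, +4), (-4, -1), (-4, +4), (-4, -1). This is the pattern (-4, -1), (-4, +4) repeated.
step 6: apply (-4, +4) → east=-16, north=5
step 7: apply (-4, -1) → east=-20, north=4
step 8: apply (-4, +4) → east=-24, north=8

east=-24, north=8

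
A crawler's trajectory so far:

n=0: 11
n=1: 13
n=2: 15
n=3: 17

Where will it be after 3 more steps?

23

The position changes by +2 every step.
step 4: 17 + 2 → 19
step 5: 19 + 2 → 21
step 6: 21 + 2 → 23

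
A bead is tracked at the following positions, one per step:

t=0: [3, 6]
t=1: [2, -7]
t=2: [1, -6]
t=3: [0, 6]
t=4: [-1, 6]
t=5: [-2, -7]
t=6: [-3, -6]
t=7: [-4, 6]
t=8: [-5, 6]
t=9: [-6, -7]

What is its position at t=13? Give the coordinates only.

[-10, -7]

First: linear, -1 per step → -10 at step 13.
Second: cycles through 6, -7, -6, 6 every 4 steps. Step 13 lands at position 1 of the cycle → -7.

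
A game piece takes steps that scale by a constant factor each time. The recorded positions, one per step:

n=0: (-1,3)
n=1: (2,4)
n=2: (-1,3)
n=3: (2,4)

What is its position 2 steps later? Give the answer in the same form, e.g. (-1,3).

Consecutive displacements (+3,+1), (-3,-1), (+3,+1) scale by a factor of -1 each step.
step 4: (2,4) + (-3,-1) → (-1,3)
step 5: (-1,3) + (+3,+1) → (2,4)

(2,4)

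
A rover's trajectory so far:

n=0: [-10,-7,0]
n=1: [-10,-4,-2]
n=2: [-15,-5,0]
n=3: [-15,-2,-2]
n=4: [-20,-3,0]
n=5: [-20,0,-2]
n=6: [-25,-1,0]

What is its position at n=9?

The moves between consecutive positions are [+0,+3,-2], [-5,-1,+2], [+0,+3,-2], [-5,-1,+2], [+0,+3,-2], [-5,-1,+2]; they repeat the 2-cycle [[+0,+3,-2], [-5,-1,+2]].
step 7: apply [+0,+3,-2] → [-25,2,-2]
step 8: apply [-5,-1,+2] → [-30,1,0]
step 9: apply [+0,+3,-2] → [-30,4,-2]

[-30,4,-2]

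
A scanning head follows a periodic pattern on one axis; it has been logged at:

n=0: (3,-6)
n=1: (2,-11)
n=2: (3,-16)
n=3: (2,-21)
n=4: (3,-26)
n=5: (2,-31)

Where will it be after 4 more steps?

(2,-51)

The first coordinate repeats the cycle [3, 2] with period 2; step 9 mod 2 = 1, giving 2.
The second coordinate changes by -5 each step, so at step 9 it is -6 + 9·(-5) = -51.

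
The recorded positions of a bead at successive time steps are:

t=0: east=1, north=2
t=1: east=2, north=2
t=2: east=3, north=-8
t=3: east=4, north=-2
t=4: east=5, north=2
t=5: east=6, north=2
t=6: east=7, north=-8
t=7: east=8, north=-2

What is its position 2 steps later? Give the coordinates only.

The east coordinate changes by +1 each step, so at step 9 it is 1 + 9·(1) = 10.
The north coordinate repeats the cycle [2, 2, -8, -2] with period 4; step 9 mod 4 = 1, giving 2.

east=10, north=2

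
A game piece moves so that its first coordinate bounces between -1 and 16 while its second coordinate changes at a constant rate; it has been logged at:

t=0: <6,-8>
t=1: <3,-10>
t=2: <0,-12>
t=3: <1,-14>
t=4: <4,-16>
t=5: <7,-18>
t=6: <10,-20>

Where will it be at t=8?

The first coordinate reflects between -1 and 16, moving 3 per step.
  step 7: 10 → 13
  step 8: 13 → 16
The second coordinate changes by -2 each step: at step 8 it is -24.

<16,-24>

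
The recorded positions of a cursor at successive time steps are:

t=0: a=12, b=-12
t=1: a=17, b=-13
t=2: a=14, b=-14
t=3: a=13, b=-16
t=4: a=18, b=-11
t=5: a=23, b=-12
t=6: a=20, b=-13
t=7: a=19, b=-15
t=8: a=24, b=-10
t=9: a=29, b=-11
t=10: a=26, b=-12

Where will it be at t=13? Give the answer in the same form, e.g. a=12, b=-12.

a=35, b=-10

Differencing gives (+5,-1), (-3,-1), (-1,-2), (+5,+5), (+5,-1), (-3,-1), (-1,-2), (+5,+5), (+5,-1), (-3,-1). This is the pattern (+5,-1), (-3,-1), (-1,-2), (+5,+5) repeated.
step 11: apply (-1,-2) → a=25, b=-14
step 12: apply (+5,+5) → a=30, b=-9
step 13: apply (+5,-1) → a=35, b=-10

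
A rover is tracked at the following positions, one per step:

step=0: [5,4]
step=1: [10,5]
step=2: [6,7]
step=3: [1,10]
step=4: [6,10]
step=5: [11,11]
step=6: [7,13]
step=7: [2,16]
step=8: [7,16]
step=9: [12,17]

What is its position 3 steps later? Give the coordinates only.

[8,22]

Step-to-step displacements: [+5,+1], [-4,+2], [-5,+3], [+5,+0], [+5,+1], [-4,+2], [-5,+3], [+5,+0], [+5,+1] — a repeating cycle of length 4.
step 10: apply [-4,+2] → [8,19]
step 11: apply [-5,+3] → [3,22]
step 12: apply [+5,+0] → [8,22]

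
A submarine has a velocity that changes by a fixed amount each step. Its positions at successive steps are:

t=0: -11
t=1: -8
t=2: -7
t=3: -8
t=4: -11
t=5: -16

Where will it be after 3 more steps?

-43

First differences are +3, +1, -1, -3, -5; their common second difference is -2 (constant acceleration).
step 6: -16 − 7 → -23
step 7: -23 − 9 → -32
step 8: -32 − 11 → -43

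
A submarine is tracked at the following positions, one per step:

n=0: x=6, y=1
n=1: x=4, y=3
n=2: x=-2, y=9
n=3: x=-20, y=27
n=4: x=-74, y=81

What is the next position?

The jumps are (-2, +2), (-6, +6), (-18, +18), (-54, +54) — a geometric progression with ratio 3.
step 5: x=-74, y=81 + (-162, +162) → x=-236, y=243

x=-236, y=243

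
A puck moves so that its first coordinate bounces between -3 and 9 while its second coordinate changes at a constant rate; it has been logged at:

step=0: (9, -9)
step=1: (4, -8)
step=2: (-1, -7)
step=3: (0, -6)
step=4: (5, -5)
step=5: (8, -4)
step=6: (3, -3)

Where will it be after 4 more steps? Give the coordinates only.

The first coordinate reflects between -3 and 9, moving 5 per step.
  step 7: 3 → -2
  step 8: -2 → 1
  step 9: 1 → 6
  step 10: 6 → 7
The second coordinate changes by +1 each step: at step 10 it is 1.

(7, 1)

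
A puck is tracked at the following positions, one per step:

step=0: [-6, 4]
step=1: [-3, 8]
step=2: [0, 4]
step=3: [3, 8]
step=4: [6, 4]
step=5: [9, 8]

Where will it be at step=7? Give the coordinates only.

[15, 8]

First: linear, +3 per step → 15 at step 7.
Second: cycles through 4, 8 every 2 steps. Step 7 lands at position 1 of the cycle → 8.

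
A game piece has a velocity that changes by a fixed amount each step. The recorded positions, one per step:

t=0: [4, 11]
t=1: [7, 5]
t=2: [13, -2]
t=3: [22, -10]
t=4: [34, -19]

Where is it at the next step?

[49, -29]

First differences are [+3, -6], [+6, -7], [+9, -8], [+12, -9]; their common second difference is [+3, -1] (constant acceleration).
step 5: [34, -19] + [+15, -10] → [49, -29]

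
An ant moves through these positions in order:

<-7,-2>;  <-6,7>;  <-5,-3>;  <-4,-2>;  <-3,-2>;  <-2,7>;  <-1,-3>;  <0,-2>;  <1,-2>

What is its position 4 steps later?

First: linear, +1 per step → 5 at step 12.
Second: cycles through -2, 7, -3, -2 every 4 steps. Step 12 lands at position 0 of the cycle → -2.

<5,-2>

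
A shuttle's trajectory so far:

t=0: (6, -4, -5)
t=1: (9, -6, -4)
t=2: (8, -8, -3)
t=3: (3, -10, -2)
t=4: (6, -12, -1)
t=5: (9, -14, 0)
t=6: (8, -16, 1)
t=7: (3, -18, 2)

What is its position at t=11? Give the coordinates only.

First: cycles through 6, 9, 8, 3 every 4 steps. Step 11 lands at position 3 of the cycle → 3.
Second: linear, -2 per step → -26 at step 11.
Third: linear, +1 per step → 6 at step 11.

(3, -26, 6)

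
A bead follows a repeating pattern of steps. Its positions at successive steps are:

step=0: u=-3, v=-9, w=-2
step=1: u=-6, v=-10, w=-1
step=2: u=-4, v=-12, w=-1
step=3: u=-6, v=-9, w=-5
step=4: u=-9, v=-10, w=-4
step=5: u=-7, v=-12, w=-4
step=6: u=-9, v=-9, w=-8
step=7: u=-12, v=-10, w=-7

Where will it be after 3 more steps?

Differencing gives (-3, -1, +1), (+2, -2, +0), (-2, +3, -4), (-3, -1, +1), (+2, -2, +0), (-2, +3, -4), (-3, -1, +1). This is the pattern (-3, -1, +1), (+2, -2, +0), (-2, +3, -4) repeated.
step 8: apply (+2, -2, +0) → u=-10, v=-12, w=-7
step 9: apply (-2, +3, -4) → u=-12, v=-9, w=-11
step 10: apply (-3, -1, +1) → u=-15, v=-10, w=-10

u=-15, v=-10, w=-10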